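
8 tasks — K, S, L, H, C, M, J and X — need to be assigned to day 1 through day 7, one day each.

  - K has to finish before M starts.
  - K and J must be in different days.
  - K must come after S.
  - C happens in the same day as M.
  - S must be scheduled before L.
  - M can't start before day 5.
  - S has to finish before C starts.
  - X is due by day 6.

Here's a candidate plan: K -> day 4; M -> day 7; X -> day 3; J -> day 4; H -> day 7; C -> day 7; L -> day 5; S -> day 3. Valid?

K must come after S — holds.
K has to finish before M starts — holds.
S has to finish before C starts — holds.
M can't start before day 5 — holds.
K and J must be in different days — violated.
S must be scheduled before L — holds.
X is due by day 6 — holds.
C happens in the same day as M — holds.

No — it violates: K and J must be in different days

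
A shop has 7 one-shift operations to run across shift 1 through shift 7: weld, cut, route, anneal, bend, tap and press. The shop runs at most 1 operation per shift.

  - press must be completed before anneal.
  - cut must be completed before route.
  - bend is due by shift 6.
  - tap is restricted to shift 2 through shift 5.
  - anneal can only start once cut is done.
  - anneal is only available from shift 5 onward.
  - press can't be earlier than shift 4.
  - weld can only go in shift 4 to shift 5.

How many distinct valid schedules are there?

Splitting on weld: it can be shift 4 (19), shift 5 (19). Listing each branch's schedules as (cut, route, anneal, bend, tap, press) by shift number:
weld=shift 4: (1,2,7,3,5,6) (1,2,7,5,3,6) (1,2,7,6,3,5) (1,3,7,2,5,6) (1,3,7,5,2,6) (1,3,7,6,2,5) (1,5,7,2,3,6) (1,5,7,3,2,6) (1,6,7,2,3,5) (1,6,7,3,2,5) (1,7,6,2,3,5) (1,7,6,3,2,5) (2,3,7,1,5,6) (2,5,7,1,3,6) (2,6,7,1,3,5) (2,7,6,1,3,5) (3,5,7,1,2,6) (3,6,7,1,2,5) (3,7,6,1,2,5) — 19.
weld=shift 5: (1,2,7,3,4,6) (1,2,7,4,3,6) (1,2,7,6,3,4) (1,3,7,2,4,6) (1,3,7,4,2,6) (1,3,7,6,2,4) (1,4,7,2,3,6) (1,4,7,3,2,6) (1,6,7,2,3,4) (1,6,7,3,2,4) (1,7,6,2,3,4) (1,7,6,3,2,4) (2,3,7,1,4,6) (2,4,7,1,3,6) (2,6,7,1,3,4) (2,7,6,1,3,4) (3,4,7,1,2,6) (3,6,7,1,2,4) (3,7,6,1,2,4) — 19.
Summing: 19 + 19 = 38.

38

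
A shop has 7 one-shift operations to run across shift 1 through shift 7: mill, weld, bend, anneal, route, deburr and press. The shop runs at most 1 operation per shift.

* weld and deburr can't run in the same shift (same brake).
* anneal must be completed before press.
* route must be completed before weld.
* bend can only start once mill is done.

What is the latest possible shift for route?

Downstream work caps route at shift 6.
route at shift 6 is achievable: anneal=shift 3, mill=shift 1, deburr=shift 5, weld=shift 7, bend=shift 2, press=shift 4, route=shift 6.

shift 6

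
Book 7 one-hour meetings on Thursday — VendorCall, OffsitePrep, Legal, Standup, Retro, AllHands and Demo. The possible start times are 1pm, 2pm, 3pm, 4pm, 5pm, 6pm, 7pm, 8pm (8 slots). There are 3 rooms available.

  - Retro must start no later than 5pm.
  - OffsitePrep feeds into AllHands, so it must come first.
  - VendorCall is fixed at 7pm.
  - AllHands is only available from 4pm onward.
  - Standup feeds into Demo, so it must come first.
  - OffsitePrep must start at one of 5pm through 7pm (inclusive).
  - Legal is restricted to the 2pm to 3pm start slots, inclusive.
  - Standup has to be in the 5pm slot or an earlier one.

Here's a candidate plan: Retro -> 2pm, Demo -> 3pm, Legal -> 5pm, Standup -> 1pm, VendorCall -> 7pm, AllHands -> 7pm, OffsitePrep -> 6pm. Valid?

VendorCall is fixed at 7pm — holds.
Retro must start no later than 5pm — holds.
AllHands is only available from 4pm onward — holds.
OffsitePrep feeds into AllHands, so it must come first — holds.
Standup has to be in the 5pm slot or an earlier one — holds.
There are 3 rooms available — holds.
Standup feeds into Demo, so it must come first — holds.
Legal is restricted to the 2pm to 3pm start slots, inclusive — violated.
OffsitePrep must start at one of 5pm through 7pm (inclusive) — holds.

No — it violates: Legal is restricted to the 2pm to 3pm start slots, inclusive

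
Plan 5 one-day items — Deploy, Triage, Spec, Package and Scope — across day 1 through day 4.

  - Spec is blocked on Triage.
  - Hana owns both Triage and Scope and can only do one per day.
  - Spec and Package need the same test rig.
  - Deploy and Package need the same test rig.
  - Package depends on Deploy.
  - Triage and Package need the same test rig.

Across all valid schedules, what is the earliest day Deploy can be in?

day 1

Downstream work caps Deploy at day 3.
Deploy at day 1 is achievable: Deploy=day 1, Spec=day 2, Scope=day 2, Triage=day 1, Package=day 3.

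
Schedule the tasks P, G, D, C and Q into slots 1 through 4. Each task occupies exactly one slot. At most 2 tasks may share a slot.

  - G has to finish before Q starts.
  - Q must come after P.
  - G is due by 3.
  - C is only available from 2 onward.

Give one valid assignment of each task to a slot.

Q -> 2; D -> 3; G -> 1; P -> 1; C -> 2

Checking: G(1) before Q(2); P(1) before Q(2); C=2 in [2,4]; G=1 in [1,3]; max 2 per slot (cap 2).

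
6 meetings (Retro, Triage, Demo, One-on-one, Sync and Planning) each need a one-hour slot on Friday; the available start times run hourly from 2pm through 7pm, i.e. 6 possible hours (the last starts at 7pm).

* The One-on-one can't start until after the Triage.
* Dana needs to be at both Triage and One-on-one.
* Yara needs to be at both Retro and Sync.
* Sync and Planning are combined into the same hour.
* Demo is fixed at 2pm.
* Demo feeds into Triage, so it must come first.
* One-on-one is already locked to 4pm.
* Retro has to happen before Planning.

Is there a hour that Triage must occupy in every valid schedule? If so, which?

3pm

Demo is fixed at 2pm and must come before Triage, so Triage is at least 3pm.
One-on-one is fixed at 4pm and must come after Triage, so Triage is at most 3pm.
So Triage must be 3pm.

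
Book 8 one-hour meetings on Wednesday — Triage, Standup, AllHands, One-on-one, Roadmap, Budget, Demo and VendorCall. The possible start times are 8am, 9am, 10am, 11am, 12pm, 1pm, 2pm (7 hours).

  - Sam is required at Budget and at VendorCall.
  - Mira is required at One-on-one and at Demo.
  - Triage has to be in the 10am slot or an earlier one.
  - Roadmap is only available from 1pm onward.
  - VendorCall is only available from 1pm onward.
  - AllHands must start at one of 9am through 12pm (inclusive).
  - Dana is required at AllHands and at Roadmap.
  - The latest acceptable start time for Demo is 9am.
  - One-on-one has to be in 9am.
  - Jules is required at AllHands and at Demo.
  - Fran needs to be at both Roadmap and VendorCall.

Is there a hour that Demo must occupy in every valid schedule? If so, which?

Demo's window is 8am–9am.
One-on-one is fixed at 9am, and Demo can't share a hour with One-on-one.
So Demo must be 8am.

8am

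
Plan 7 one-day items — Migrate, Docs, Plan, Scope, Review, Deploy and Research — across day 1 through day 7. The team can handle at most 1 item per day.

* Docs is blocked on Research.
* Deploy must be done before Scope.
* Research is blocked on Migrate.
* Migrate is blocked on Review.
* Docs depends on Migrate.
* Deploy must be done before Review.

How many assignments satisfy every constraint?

35

Splitting on Migrate: it can be day 3 (12), day 4 (15), day 5 (8). Listing each branch's schedules as (Docs, Plan, Scope, Review, Deploy, Research) by day number:
Migrate=day 3: (5,6,7,2,1,4) (5,7,6,2,1,4) (6,4,7,2,1,5) (6,5,7,2,1,4) (6,7,4,2,1,5) (6,7,5,2,1,4) (7,4,5,2,1,6) (7,4,6,2,1,5) (7,5,4,2,1,6) (7,5,6,2,1,4) (7,6,4,2,1,5) (7,6,5,2,1,4) — 12.
Migrate=day 4: (6,1,7,3,2,5) (6,2,7,3,1,5) (6,3,7,2,1,5) (6,7,2,3,1,5) (6,7,3,2,1,5) (7,1,5,3,2,6) (7,1,6,3,2,5) (7,2,5,3,1,6) (7,2,6,3,1,5) (7,3,5,2,1,6) (7,3,6,2,1,5) (7,5,2,3,1,6) (7,5,3,2,1,6) (7,6,2,3,1,5) (7,6,3,2,1,5) — 15.
Migrate=day 5: (7,1,3,4,2,6) (7,1,4,3,2,6) (7,2,3,4,1,6) (7,2,4,3,1,6) (7,3,2,4,1,6) (7,3,4,2,1,6) (7,4,2,3,1,6) (7,4,3,2,1,6) — 8.
Summing: 12 + 15 + 8 = 35.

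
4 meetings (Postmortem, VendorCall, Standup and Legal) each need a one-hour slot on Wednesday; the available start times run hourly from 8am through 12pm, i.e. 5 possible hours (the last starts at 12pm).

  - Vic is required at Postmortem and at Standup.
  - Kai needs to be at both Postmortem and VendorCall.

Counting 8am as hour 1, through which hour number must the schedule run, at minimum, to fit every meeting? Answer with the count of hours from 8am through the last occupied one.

2 hours

Could 1 hour be enough, i.e. nothing placed later than 8am? No: VendorCall can't share with Postmortem (8am) → nothing is left.
So 1 hour is not enough.
2 works (last occupied hour: 9am): for example Legal -> 8am, Postmortem -> 8am, Standup -> 9am, VendorCall -> 9am.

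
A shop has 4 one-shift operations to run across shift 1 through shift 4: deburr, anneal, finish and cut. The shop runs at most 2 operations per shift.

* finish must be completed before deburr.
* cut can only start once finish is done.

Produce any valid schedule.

finish=shift 1, deburr=shift 2, cut=shift 2, anneal=shift 1

Checking: finish(shift 1) before cut(shift 2); finish(shift 1) before deburr(shift 2); max 2 per shift (cap 2).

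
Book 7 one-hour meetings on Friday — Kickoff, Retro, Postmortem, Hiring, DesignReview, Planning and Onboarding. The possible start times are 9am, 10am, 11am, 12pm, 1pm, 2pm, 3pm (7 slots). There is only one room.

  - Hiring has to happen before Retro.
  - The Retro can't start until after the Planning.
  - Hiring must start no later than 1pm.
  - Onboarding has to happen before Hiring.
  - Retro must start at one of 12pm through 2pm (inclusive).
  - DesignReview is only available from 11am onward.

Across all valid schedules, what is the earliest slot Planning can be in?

9am

Downstream work caps Planning at 1pm.
Planning at 9am is achievable: Postmortem=3pm; Retro=12pm; Planning=9am; Hiring=11am; Kickoff=2pm; Onboarding=10am; DesignReview=1pm.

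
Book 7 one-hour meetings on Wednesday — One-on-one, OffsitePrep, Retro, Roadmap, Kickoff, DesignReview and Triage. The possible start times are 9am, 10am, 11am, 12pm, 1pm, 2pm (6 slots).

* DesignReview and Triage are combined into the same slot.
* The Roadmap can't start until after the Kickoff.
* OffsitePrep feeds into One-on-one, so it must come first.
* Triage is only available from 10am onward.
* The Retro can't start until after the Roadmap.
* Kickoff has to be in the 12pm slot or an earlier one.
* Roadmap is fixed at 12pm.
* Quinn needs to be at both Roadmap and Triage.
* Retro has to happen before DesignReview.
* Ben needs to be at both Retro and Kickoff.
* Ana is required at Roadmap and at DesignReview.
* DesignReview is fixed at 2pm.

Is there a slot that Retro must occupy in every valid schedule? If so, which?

1pm

Roadmap is fixed at 12pm and must come before Retro, so Retro is at least 1pm.
DesignReview is fixed at 2pm and must come after Retro, so Retro is at most 1pm.
So Retro must be 1pm.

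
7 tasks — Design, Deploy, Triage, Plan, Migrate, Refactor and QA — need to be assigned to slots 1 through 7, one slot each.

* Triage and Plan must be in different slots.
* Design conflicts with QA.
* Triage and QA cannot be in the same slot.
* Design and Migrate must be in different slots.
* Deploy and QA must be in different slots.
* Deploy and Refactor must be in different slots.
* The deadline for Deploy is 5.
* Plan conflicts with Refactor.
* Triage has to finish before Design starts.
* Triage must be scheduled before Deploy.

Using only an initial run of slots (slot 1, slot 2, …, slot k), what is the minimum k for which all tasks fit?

The precedence chain requires at least 2 distinct slots.
Could 2 slots be enough, i.e. nothing placed later than 2? No: Deploy's window within 2 slots is {1, 2}; Deploy must come after Triage (at 1 or later) → {2}; Triage must come before Deploy (at 2 or earlier) → {1}; QA can't share with Triage (1) → {2}; QA can't share with Deploy (2) → nothing is left.
So 2 slots is not enough.
3 works (last occupied slot: 3): for example Migrate -> 1; Design -> 2; QA -> 3; Deploy -> 2; Triage -> 1; Plan -> 2; Refactor -> 1.

3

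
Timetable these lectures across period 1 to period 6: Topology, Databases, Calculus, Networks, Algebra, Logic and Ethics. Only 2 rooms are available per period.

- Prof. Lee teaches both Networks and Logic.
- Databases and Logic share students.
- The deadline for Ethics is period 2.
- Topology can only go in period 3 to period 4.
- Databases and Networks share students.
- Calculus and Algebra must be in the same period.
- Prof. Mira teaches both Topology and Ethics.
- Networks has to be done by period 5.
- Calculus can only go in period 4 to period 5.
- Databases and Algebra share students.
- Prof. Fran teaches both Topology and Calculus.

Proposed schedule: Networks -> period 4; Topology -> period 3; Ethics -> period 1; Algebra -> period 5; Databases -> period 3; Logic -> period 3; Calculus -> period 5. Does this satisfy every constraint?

Topology can only go in period 3 to period 4 — holds.
Calculus and Algebra must be in the same period — holds.
The deadline for Ethics is period 2 — holds.
Prof. Lee teaches both Networks and Logic — holds.
Databases and Networks share students — holds.
Databases and Algebra share students — holds.
Prof. Fran teaches both Topology and Calculus — holds.
Calculus can only go in period 4 to period 5 — holds.
Prof. Mira teaches both Topology and Ethics — holds.
Networks has to be done by period 5 — holds.
Databases and Logic share students — violated.
Only 2 rooms are available per period — violated.

No — it violates: Databases and Logic share students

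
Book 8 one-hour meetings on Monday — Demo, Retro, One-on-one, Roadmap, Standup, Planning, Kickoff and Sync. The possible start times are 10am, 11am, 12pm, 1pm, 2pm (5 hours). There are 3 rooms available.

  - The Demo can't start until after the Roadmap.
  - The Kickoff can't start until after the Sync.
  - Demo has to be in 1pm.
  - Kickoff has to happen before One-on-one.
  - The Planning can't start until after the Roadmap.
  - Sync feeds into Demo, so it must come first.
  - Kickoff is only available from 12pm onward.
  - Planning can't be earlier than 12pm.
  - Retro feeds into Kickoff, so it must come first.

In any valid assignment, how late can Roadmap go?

12pm

Downstream work caps Roadmap at 12pm.
Roadmap at 12pm is achievable: Sync in 10am, One-on-one in 1pm, Demo in 1pm, Standup in 10am, Retro in 10am, Roadmap in 12pm, Planning in 1pm, Kickoff in 12pm.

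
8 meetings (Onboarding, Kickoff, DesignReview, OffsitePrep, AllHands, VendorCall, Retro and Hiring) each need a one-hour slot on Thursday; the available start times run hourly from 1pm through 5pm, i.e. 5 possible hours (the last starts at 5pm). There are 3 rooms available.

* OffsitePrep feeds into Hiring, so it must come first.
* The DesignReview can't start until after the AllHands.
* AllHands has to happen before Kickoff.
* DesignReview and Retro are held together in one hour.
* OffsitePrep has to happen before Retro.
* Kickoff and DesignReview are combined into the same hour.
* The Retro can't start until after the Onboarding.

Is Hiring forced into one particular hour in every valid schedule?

Hiring can be 2pm (e.g. OffsitePrep in 1pm; Onboarding in 1pm; Hiring in 2pm; VendorCall in 2pm; AllHands in 1pm; DesignReview in 3pm; Retro in 3pm; Kickoff in 3pm) or 3pm (e.g. VendorCall=3pm; Hiring=3pm; Retro=2pm; DesignReview=2pm; OffsitePrep=1pm; Onboarding=1pm; Kickoff=2pm; AllHands=1pm).

No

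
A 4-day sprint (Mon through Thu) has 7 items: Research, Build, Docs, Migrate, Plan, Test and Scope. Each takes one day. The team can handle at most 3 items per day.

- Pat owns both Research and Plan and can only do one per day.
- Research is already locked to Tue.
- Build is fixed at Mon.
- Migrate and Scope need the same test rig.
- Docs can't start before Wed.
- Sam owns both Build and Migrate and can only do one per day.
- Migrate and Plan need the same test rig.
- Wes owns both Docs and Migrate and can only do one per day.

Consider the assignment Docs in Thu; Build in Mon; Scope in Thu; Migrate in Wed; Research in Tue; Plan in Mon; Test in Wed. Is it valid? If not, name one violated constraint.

Yes

Migrate and Scope need the same test rig — holds.
The team can handle at most 3 items per day — holds.
Migrate and Plan need the same test rig — holds.
Docs can't start before Wed — holds.
Wes owns both Docs and Migrate and can only do one per day — holds.
Build is fixed at Mon — holds.
Sam owns both Build and Migrate and can only do one per day — holds.
Pat owns both Research and Plan and can only do one per day — holds.
Research is already locked to Tue — holds.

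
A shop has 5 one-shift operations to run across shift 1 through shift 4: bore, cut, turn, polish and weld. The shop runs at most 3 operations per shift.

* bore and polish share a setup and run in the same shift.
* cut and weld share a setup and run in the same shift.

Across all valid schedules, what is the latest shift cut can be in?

shift 4

cut at shift 4 is achievable: weld -> shift 4, turn -> shift 1, polish -> shift 1, cut -> shift 4, bore -> shift 1.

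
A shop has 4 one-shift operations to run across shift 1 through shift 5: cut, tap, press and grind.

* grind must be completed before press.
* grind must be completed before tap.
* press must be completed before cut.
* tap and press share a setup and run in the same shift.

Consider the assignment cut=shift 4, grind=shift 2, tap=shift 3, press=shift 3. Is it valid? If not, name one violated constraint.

Valid

grind must be completed before press — holds.
tap and press share a setup and run in the same shift — holds.
grind must be completed before tap — holds.
press must be completed before cut — holds.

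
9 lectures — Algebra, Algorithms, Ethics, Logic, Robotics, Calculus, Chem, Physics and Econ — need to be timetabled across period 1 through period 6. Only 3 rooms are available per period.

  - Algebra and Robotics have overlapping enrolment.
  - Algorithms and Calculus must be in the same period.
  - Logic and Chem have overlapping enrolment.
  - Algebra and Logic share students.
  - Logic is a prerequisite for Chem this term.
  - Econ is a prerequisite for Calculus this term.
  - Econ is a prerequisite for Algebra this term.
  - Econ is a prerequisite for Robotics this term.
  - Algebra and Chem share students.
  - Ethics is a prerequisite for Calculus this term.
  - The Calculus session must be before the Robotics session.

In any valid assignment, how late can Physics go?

period 6

Physics at period 6 is achievable: Chem=period 3, Ethics=period 1, Logic=period 1, Algebra=period 2, Physics=period 6, Robotics=period 3, Algorithms=period 2, Calculus=period 2, Econ=period 1.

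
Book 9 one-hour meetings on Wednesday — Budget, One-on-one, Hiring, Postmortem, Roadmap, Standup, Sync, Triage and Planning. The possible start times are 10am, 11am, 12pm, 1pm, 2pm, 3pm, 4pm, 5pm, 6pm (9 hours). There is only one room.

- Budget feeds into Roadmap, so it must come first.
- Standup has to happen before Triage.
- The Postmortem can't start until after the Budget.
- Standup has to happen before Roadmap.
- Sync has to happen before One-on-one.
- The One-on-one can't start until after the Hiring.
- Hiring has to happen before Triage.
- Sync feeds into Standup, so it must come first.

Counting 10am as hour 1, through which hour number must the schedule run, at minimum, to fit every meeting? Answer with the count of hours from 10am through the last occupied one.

9

The precedence chain requires at least 3 distinct hours.
With at most 1 per hour and 9 meetings, at least 9 hours are needed.
9 works (last occupied hour: 6pm): for example Postmortem -> 5pm, Sync -> 10am, One-on-one -> 2pm, Hiring -> 1pm, Triage -> 4pm, Standup -> 11am, Planning -> 6pm, Budget -> 12pm, Roadmap -> 3pm.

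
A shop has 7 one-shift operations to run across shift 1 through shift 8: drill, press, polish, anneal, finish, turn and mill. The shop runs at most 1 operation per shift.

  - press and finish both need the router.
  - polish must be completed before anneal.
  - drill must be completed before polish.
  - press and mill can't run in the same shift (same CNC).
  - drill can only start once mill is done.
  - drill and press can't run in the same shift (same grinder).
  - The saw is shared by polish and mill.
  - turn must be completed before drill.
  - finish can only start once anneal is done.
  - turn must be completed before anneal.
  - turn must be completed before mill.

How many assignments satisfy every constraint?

56

Splitting on drill: it can be shift 3 (20), shift 4 (24), shift 5 (12). Listing each branch's schedules as (press, polish, anneal, finish, turn, mill) by shift number:
drill=shift 3: (4,5,6,7,1,2) (4,5,6,8,1,2) (4,5,7,8,1,2) (4,6,7,8,1,2) (5,4,6,7,1,2) (5,4,6,8,1,2) (5,4,7,8,1,2) (5,6,7,8,1,2) (6,4,5,7,1,2) (6,4,5,8,1,2) (6,4,7,8,1,2) (6,5,7,8,1,2) (7,4,5,6,1,2) (7,4,5,8,1,2) (7,4,6,8,1,2) (7,5,6,8,1,2) (8,4,5,6,1,2) (8,4,5,7,1,2) (8,4,6,7,1,2) (8,5,6,7,1,2) — 20.
drill=shift 4: (1,5,6,7,2,3) (1,5,6,8,2,3) (1,5,7,8,2,3) (1,6,7,8,2,3) (2,5,6,7,1,3) (2,5,6,8,1,3) (2,5,7,8,1,3) (2,6,7,8,1,3) (3,5,6,7,1,2) (3,5,6,8,1,2) (3,5,7,8,1,2) (3,6,7,8,1,2) (5,6,7,8,1,2) (5,6,7,8,1,3) (5,6,7,8,2,3) (6,5,7,8,1,2) (6,5,7,8,1,3) (6,5,7,8,2,3) (7,5,6,8,1,2) (7,5,6,8,1,3) (7,5,6,8,2,3) (8,5,6,7,1,2) (8,5,6,7,1,3) (8,5,6,7,2,3) — 24.
drill=shift 5: (1,6,7,8,2,3) (1,6,7,8,2,4) (1,6,7,8,3,4) (2,6,7,8,1,3) (2,6,7,8,1,4) (2,6,7,8,3,4) (3,6,7,8,1,2) (3,6,7,8,1,4) (3,6,7,8,2,4) (4,6,7,8,1,2) (4,6,7,8,1,3) (4,6,7,8,2,3) — 12.
Summing: 20 + 24 + 12 = 56.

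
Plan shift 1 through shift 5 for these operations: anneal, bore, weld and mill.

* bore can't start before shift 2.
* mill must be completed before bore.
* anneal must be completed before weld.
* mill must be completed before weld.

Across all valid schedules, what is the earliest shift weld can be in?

Precedence pushes weld to at least shift 2.
weld at shift 2 is achievable: mill -> shift 1; anneal -> shift 1; bore -> shift 2; weld -> shift 2.

shift 2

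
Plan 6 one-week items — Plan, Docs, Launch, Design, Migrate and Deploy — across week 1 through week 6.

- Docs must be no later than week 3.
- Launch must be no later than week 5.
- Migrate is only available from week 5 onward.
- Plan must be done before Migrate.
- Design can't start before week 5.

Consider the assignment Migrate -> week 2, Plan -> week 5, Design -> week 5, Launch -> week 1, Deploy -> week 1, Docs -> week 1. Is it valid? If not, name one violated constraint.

No — it violates: Migrate is only available from week 5 onward

Launch must be no later than week 5 — holds.
Plan must be done before Migrate — violated.
Docs must be no later than week 3 — holds.
Design can't start before week 5 — holds.
Migrate is only available from week 5 onward — violated.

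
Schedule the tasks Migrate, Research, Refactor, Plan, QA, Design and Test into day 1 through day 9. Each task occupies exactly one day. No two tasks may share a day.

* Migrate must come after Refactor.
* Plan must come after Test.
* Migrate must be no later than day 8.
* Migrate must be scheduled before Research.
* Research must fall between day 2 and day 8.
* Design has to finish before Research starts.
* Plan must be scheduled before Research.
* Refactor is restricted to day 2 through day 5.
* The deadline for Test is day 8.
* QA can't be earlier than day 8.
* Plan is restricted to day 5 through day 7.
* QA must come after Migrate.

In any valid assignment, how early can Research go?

Research is available from day 2; precedence pushes Research to at least day 6; Research's own window allows nothing later than day 8.
Research at day 6 is achievable: Migrate -> day 3; Research -> day 6; Test -> day 1; Refactor -> day 2; Design -> day 4; Plan -> day 5; QA -> day 8.

day 6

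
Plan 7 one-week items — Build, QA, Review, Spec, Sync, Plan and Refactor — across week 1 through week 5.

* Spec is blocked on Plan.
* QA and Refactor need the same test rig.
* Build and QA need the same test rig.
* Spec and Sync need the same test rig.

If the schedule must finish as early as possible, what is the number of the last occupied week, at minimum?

week 2

The precedence chain requires at least 2 distinct weeks.
2 works (last occupied week: week 2): for example Spec=week 2, QA=week 2, Review=week 1, Refactor=week 1, Sync=week 1, Plan=week 1, Build=week 1.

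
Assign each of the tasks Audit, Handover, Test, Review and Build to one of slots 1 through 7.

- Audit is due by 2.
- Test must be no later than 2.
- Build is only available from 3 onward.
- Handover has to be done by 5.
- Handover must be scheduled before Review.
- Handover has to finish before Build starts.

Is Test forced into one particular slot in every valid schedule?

Test can be 1 (e.g. Build -> 3, Review -> 2, Handover -> 1, Test -> 1, Audit -> 1) or 2 (e.g. Review=2, Handover=1, Audit=1, Build=3, Test=2).

No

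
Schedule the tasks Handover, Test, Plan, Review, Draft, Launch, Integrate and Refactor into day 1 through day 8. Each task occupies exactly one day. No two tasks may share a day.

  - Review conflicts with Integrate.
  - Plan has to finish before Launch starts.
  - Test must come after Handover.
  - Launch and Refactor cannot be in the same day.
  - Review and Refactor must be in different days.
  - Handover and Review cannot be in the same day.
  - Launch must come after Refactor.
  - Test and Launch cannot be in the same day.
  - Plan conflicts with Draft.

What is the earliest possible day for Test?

Precedence pushes Test to at least day 2.
Test at day 2 is achievable: Plan=day 3; Integrate=day 8; Refactor=day 4; Test=day 2; Handover=day 1; Launch=day 5; Draft=day 7; Review=day 6.

day 2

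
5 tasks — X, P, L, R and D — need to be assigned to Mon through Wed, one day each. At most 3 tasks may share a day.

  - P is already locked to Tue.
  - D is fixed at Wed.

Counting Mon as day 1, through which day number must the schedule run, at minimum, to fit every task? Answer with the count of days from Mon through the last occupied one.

With at most 3 per day and 5 tasks, at least 2 days are needed.
D can't be placed before Wed — that is day 3 counting from Mon — so the schedule must run through at least 3 days.
3 works (last occupied day: Wed): for example R in Mon, D in Wed, X in Mon, P in Tue, L in Mon.

3 days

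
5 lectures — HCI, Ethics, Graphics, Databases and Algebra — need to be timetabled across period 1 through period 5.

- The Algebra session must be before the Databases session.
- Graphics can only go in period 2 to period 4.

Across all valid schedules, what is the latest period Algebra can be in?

period 4

Downstream work caps Algebra at period 4.
Algebra at period 4 is achievable: Algebra -> period 4, Ethics -> period 1, HCI -> period 1, Databases -> period 5, Graphics -> period 2.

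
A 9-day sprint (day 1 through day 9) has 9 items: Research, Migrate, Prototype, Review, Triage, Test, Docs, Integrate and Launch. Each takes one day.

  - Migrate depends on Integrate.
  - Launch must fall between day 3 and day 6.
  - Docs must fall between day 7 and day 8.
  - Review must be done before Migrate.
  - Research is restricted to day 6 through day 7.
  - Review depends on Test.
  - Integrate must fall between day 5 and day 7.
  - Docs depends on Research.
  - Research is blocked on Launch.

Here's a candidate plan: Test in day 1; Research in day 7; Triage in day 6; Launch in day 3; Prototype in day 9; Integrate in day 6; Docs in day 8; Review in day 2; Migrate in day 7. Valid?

Review must be done before Migrate — holds.
Launch must fall between day 3 and day 6 — holds.
Review depends on Test — holds.
Docs must fall between day 7 and day 8 — holds.
Integrate must fall between day 5 and day 7 — holds.
Docs depends on Research — holds.
Migrate depends on Integrate — holds.
Research is blocked on Launch — holds.
Research is restricted to day 6 through day 7 — holds.

Yes, all constraints hold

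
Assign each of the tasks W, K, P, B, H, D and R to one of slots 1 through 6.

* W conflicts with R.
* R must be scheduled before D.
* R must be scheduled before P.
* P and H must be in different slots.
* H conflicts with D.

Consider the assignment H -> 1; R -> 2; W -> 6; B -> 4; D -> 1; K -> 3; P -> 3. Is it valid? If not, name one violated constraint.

R must be scheduled before D — violated.
P and H must be in different slots — holds.
R must be scheduled before P — holds.
W conflicts with R — holds.
H conflicts with D — violated.

No — it violates: H conflicts with D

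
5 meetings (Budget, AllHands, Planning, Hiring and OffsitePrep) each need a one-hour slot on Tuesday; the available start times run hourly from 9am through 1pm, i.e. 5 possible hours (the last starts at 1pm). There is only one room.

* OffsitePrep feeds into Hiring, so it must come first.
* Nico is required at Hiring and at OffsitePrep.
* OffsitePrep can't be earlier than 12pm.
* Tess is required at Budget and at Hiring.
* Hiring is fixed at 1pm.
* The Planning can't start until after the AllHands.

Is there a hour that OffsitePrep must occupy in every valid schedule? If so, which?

12pm

OffsitePrep's window is 12pm–1pm.
Hiring is fixed at 1pm, and OffsitePrep can't share a hour with Hiring.
So OffsitePrep must be 12pm.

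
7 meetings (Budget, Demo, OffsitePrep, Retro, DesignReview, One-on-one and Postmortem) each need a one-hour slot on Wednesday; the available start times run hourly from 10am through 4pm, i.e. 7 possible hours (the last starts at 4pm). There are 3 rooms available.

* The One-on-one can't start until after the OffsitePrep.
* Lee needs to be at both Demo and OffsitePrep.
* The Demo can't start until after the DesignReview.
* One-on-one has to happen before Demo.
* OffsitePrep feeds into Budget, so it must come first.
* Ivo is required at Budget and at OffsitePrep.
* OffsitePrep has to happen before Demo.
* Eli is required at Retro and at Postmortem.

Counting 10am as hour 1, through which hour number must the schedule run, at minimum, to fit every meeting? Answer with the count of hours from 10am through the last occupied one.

The precedence chain requires at least 3 distinct hours.
With at most 3 per hour and 7 meetings, at least 3 hours are needed.
3 works (last occupied hour: 12pm): for example Postmortem=11am, One-on-one=11am, OffsitePrep=10am, DesignReview=10am, Demo=12pm, Retro=10am, Budget=11am.

3 hours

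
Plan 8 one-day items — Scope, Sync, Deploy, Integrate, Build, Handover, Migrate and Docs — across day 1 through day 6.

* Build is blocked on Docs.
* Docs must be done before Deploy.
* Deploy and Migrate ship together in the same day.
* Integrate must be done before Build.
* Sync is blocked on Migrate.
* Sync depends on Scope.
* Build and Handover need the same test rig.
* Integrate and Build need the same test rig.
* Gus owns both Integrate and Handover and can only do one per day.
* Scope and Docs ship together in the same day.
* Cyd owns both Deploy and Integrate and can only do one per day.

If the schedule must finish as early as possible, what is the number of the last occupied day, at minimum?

The precedence chain requires at least 3 distinct days.
3 works (last occupied day: day 3): for example Scope -> day 1; Migrate -> day 2; Sync -> day 3; Build -> day 2; Docs -> day 1; Handover -> day 3; Deploy -> day 2; Integrate -> day 1.

3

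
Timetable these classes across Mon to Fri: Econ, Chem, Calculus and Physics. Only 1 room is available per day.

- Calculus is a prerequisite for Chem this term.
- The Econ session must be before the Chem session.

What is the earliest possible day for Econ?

Mon

Downstream work caps Econ at Thu.
Econ at Mon is achievable: Chem=Wed, Calculus=Tue, Econ=Mon, Physics=Thu.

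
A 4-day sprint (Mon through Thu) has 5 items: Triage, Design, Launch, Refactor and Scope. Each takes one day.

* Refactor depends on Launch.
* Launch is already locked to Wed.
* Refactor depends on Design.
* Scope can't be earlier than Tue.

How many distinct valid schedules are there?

36

Splitting on Triage: it can be Mon (9), Tue (9), Wed (9), Thu (9). Listing each branch's schedules as (Design, Launch, Refactor, Scope):
Triage=Mon: (Mon,Wed,Thu,Tue) (Mon,Wed,Thu,Wed) (Mon,Wed,Thu,Thu) (Tue,Wed,Thu,Tue) (Tue,Wed,Thu,Wed) (Tue,Wed,Thu,Thu) (Wed,Wed,Thu,Tue) (Wed,Wed,Thu,Wed) (Wed,Wed,Thu,Thu) — 9.
Triage=Tue: (Mon,Wed,Thu,Tue) (Mon,Wed,Thu,Wed) (Mon,Wed,Thu,Thu) (Tue,Wed,Thu,Tue) (Tue,Wed,Thu,Wed) (Tue,Wed,Thu,Thu) (Wed,Wed,Thu,Tue) (Wed,Wed,Thu,Wed) (Wed,Wed,Thu,Thu) — 9.
Triage=Wed: (Mon,Wed,Thu,Tue) (Mon,Wed,Thu,Wed) (Mon,Wed,Thu,Thu) (Tue,Wed,Thu,Tue) (Tue,Wed,Thu,Wed) (Tue,Wed,Thu,Thu) (Wed,Wed,Thu,Tue) (Wed,Wed,Thu,Wed) (Wed,Wed,Thu,Thu) — 9.
Triage=Thu: (Mon,Wed,Thu,Tue) (Mon,Wed,Thu,Wed) (Mon,Wed,Thu,Thu) (Tue,Wed,Thu,Tue) (Tue,Wed,Thu,Wed) (Tue,Wed,Thu,Thu) (Wed,Wed,Thu,Tue) (Wed,Wed,Thu,Wed) (Wed,Wed,Thu,Thu) — 9.
Summing: 9 + 9 + 9 + 9 = 36.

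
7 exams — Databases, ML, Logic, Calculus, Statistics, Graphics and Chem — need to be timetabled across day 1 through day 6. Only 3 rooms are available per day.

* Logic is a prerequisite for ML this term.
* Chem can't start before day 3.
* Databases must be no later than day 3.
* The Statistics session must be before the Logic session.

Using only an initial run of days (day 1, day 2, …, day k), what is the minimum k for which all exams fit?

The precedence chain requires at least 3 distinct days.
With at most 3 per day and 7 exams, at least 3 days are needed.
3 works (last occupied day: day 3): for example Databases in day 1, Statistics in day 1, Chem in day 3, Logic in day 2, Calculus in day 1, Graphics in day 2, ML in day 3.

3 days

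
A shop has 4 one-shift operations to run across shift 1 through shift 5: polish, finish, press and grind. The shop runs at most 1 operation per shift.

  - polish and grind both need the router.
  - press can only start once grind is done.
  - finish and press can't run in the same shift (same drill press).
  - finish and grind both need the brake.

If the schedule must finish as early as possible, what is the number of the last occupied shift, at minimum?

4

The precedence chain requires at least 2 distinct shifts.
With at most 1 per shift and 4 operations, at least 4 shifts are needed.
4 works (last occupied shift: shift 4): for example polish=shift 3; press=shift 2; grind=shift 1; finish=shift 4.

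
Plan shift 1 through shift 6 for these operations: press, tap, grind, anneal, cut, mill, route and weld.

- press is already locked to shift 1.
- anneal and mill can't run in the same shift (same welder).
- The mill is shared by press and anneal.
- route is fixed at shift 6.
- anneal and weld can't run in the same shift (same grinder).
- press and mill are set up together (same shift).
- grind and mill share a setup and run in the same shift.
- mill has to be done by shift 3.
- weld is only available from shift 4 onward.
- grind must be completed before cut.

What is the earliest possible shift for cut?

Precedence pushes cut to at least shift 2.
cut at shift 2 is achievable: mill=shift 1, tap=shift 1, weld=shift 4, cut=shift 2, press=shift 1, grind=shift 1, route=shift 6, anneal=shift 2.

shift 2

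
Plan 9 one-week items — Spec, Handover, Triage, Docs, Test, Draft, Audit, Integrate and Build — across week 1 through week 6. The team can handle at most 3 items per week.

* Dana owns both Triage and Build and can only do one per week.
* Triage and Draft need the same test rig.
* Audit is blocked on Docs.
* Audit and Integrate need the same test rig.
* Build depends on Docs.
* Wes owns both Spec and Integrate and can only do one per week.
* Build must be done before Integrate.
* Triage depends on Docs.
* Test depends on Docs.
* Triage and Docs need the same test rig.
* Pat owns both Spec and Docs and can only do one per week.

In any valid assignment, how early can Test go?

week 2

Precedence pushes Test to at least week 2.
Test at week 2 is achievable: Audit in week 2, Build in week 2, Triage in week 3, Integrate in week 3, Test in week 2, Docs in week 1, Draft in week 1, Handover in week 1, Spec in week 4.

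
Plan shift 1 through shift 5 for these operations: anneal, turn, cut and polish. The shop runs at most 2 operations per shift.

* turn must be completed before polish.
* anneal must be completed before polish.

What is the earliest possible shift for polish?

shift 2

Precedence pushes polish to at least shift 2.
polish at shift 2 is achievable: cut -> shift 2; anneal -> shift 1; polish -> shift 2; turn -> shift 1.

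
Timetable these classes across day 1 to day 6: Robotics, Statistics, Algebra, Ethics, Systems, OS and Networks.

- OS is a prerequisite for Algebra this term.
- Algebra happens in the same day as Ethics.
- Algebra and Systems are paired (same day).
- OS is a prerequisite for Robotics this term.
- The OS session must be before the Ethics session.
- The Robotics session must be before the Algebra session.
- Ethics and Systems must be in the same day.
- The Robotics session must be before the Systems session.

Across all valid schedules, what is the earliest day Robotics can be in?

Precedence pushes Robotics to at least day 2; downstream work caps Robotics at day 5.
Robotics at day 2 is achievable: Robotics in day 2, OS in day 1, Statistics in day 1, Systems in day 3, Ethics in day 3, Algebra in day 3, Networks in day 1.

day 2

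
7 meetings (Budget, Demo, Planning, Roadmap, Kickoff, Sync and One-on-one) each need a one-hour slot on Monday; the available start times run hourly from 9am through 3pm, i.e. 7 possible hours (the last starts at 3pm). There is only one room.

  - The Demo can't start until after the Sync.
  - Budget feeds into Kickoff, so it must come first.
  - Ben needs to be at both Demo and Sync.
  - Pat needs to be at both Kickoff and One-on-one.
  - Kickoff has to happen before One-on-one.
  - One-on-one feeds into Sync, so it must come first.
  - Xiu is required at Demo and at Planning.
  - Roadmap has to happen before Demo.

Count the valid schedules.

35

Splitting on Budget: it can be 9am (24), 10am (9), 11am (2). Listing each branch's schedules as (Demo, Planning, Roadmap, Kickoff, Sync, One-on-one):
Budget=9am: (2pm,3pm,10am,11am,1pm,12pm) (2pm,3pm,11am,10am,1pm,12pm) (2pm,3pm,12pm,10am,1pm,11am) (2pm,3pm,1pm,10am,12pm,11am) (3pm,10am,11am,12pm,2pm,1pm) (3pm,10am,12pm,11am,2pm,1pm) (3pm,10am,1pm,11am,2pm,12pm) (3pm,10am,2pm,11am,1pm,12pm) (3pm,11am,10am,12pm,2pm,1pm) (3pm,11am,12pm,10am,2pm,1pm) (3pm,11am,1pm,10am,2pm,12pm) (3pm,11am,2pm,10am,1pm,12pm) (3pm,12pm,10am,11am,2pm,1pm) (3pm,12pm,11am,10am,2pm,1pm) (3pm,12pm,1pm,10am,2pm,11am) (3pm,12pm,2pm,10am,1pm,11am) (3pm,1pm,10am,11am,2pm,12pm) (3pm,1pm,11am,10am,2pm,12pm) (3pm,1pm,12pm,10am,2pm,11am) (3pm,1pm,2pm,10am,12pm,11am) (3pm,2pm,10am,11am,1pm,12pm) (3pm,2pm,11am,10am,1pm,12pm) (3pm,2pm,12pm,10am,1pm,11am) (3pm,2pm,1pm,10am,12pm,11am) — 24.
Budget=10am: (2pm,3pm,9am,11am,1pm,12pm) (3pm,9am,11am,12pm,2pm,1pm) (3pm,9am,12pm,11am,2pm,1pm) (3pm,9am,1pm,11am,2pm,12pm) (3pm,9am,2pm,11am,1pm,12pm) (3pm,11am,9am,12pm,2pm,1pm) (3pm,12pm,9am,11am,2pm,1pm) (3pm,1pm,9am,11am,2pm,12pm) (3pm,2pm,9am,11am,1pm,12pm) — 9.
Budget=11am: (3pm,9am,10am,12pm,2pm,1pm) (3pm,10am,9am,12pm,2pm,1pm) — 2.
Summing: 24 + 9 + 2 = 35.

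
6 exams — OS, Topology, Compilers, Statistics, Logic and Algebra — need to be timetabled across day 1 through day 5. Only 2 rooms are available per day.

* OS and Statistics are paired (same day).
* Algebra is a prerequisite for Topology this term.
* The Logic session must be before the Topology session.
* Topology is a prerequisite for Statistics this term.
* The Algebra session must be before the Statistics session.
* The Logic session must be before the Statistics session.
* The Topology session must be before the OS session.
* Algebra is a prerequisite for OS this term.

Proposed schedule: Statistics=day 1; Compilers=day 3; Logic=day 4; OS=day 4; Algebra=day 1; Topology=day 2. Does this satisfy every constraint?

The Logic session must be before the Topology session — violated.
OS and Statistics are paired (same day) — violated.
Only 2 rooms are available per day — holds.
Algebra is a prerequisite for OS this term — holds.
The Topology session must be before the OS session — holds.
Topology is a prerequisite for Statistics this term — violated.
Algebra is a prerequisite for Topology this term — holds.
The Algebra session must be before the Statistics session — violated.
The Logic session must be before the Statistics session — violated.

Invalid. The Logic session must be before the Statistics session.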